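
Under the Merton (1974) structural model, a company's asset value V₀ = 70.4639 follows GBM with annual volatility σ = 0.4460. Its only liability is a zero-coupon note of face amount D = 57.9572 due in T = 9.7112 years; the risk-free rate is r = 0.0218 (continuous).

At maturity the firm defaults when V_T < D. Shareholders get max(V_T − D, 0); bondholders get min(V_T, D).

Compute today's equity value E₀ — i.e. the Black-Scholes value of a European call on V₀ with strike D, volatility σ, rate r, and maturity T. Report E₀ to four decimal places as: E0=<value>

d₁ = [ln(V₀/D) + (r + σ²/2)T] / (σ√T)
   = [ln(70.4639/57.9572) + (0.0218 + 0.5·0.4460²)·9.7112] / (0.4460·√9.7112)
   = [0.195396 + 1.177561] / 1.389861 = 0.987837
d₂ = d₁ − σ√T = 0.987837 − 1.389861 = -0.402023
N(d₁) = 0.838384,  N(d₂) = 0.343833,  e^(−rT) = 0.809204
E₀ = V₀·N(d₁) − D·e^(−rT)·N(d₂)
   = 70.4639·0.838384 − 57.9572·0.809204·0.343833 = 42.950284

E0=42.9503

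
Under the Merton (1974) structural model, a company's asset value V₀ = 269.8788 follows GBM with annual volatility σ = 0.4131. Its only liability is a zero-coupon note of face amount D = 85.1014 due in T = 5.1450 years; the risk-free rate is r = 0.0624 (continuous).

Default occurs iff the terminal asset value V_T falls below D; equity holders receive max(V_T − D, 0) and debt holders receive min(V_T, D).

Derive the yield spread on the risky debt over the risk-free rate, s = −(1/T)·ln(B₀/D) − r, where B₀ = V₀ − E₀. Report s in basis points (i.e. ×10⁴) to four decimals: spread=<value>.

d₁ = [ln(V₀/D) + (r + σ²/2)T] / (σ√T)
   = [ln(269.8788/85.1014) + (0.0624 + 0.5·0.4131²)·5.1450] / (0.4131·√5.1450)
   = [1.154129 + 0.760049] / 0.937018 = 2.042841
d₂ = d₁ − σ√T = 2.042841 − 0.937018 = 1.105823
N(d₁) = 0.979466,  N(d₂) = 0.865598,  e^(−rT) = 0.725388
E₀ = V₀·N(d₁) − D·e^(−rT)·N(d₂)
   = 269.8788·0.979466 − 85.1014·0.725388·0.865598 = 210.902332
B₀ = V₀ − E₀ = 269.8788 − 210.902332 = 58.976468
spread = −(1/T)·ln(B₀/D) − r = −(1/5.1450)·ln(58.976468/85.1014) − 0.0624 = 0.00887405
in basis points: 0.00887405 × 10⁴ = 88.7405 bp

spread=88.7405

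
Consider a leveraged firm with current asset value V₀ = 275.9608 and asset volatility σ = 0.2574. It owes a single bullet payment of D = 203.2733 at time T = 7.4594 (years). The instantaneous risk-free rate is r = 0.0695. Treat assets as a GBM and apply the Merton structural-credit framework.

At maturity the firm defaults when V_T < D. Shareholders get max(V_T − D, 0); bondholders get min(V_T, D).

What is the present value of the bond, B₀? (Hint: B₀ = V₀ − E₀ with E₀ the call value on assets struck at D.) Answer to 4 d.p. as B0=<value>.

d₁ = [ln(V₀/D) + (r + σ²/2)T] / (σ√T)
   = [ln(275.9608/203.2733) + (0.0695 + 0.5·0.2574²)·7.4594] / (0.2574·√7.4594)
   = [0.305707 + 0.765539] / 0.703008 = 1.523803
d₂ = d₁ − σ√T = 1.523803 − 0.703008 = 0.820794
N(d₁) = 0.936221,  N(d₂) = 0.794118,  e^(−rT) = 0.595456
E₀ = V₀·N(d₁) − D·e^(−rT)·N(d₂)
   = 275.9608·0.936221 − 203.2733·0.595456·0.794118 = 162.240025
B₀ = V₀ − E₀ = 275.9608 − 162.240025 = 113.720775

B0=113.7208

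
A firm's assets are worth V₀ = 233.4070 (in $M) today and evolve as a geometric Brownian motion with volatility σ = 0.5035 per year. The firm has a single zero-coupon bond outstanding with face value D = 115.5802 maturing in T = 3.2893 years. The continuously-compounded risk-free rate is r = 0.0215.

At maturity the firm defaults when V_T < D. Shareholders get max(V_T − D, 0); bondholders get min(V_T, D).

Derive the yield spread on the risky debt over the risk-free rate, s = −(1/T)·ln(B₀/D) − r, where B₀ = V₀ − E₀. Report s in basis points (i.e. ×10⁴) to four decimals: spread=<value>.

d₁ = [ln(V₀/D) + (r + σ²/2)T] / (σ√T)
   = [ln(233.4070/115.5802) + (0.0215 + 0.5·0.5035²)·3.2893] / (0.5035·√3.2893)
   = [0.702819 + 0.487659] / 0.913169 = 1.303677
d₂ = d₁ − σ√T = 1.303677 − 0.913169 = 0.390508
N(d₁) = 0.903828,  N(d₂) = 0.651920,  e^(−rT) = 0.931723
E₀ = V₀·N(d₁) − D·e^(−rT)·N(d₂)
   = 233.4070·0.903828 − 115.5802·0.931723·0.651920 = 140.755447
B₀ = V₀ − E₀ = 233.4070 − 140.755447 = 92.651553
spread = −(1/T)·ln(B₀/D) − r = −(1/3.2893)·ln(92.651553/115.5802) − 0.0215 = 0.04572371
in basis points: 0.04572371 × 10⁴ = 457.2371 bp

spread=457.2371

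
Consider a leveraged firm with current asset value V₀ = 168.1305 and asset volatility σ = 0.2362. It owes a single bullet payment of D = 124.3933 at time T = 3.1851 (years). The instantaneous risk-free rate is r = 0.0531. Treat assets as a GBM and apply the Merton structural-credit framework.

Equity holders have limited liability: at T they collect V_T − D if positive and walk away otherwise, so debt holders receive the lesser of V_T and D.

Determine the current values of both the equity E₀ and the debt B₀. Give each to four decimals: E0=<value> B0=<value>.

d₁ = [ln(V₀/D) + (r + σ²/2)T] / (σ√T)
   = [ln(168.1305/124.3933) + (0.0531 + 0.5·0.2362²)·3.1851] / (0.2362·√3.1851)
   = [0.301292 + 0.257978] / 0.421543 = 1.326723
d₂ = d₁ − σ√T = 1.326723 − 0.421543 = 0.905180
N(d₁) = 0.907700,  N(d₂) = 0.817315,  e^(−rT) = 0.844400
E₀ = V₀·N(d₁) − D·e^(−rT)·N(d₂)
   = 168.1305·0.907700 − 124.3933·0.844400·0.817315 = 66.763114
B₀ = V₀ − E₀ = 168.1305 − 66.763114 = 101.367386

E0=66.7631 B0=101.3674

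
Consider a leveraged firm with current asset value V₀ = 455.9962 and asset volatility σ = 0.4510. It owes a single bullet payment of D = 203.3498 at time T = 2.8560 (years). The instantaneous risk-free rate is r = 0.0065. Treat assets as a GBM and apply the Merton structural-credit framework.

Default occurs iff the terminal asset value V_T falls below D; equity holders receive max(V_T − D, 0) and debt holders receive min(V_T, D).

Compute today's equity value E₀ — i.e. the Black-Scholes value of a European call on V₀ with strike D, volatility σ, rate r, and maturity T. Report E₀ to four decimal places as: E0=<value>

E0=271.9233

d₁ = [ln(V₀/D) + (r + σ²/2)T] / (σ√T)
   = [ln(455.9962/203.3498) + (0.0065 + 0.5·0.4510²)·2.8560] / (0.4510·√2.8560)
   = [0.807557 + 0.309021] / 0.762177 = 1.464985
d₂ = d₁ − σ√T = 1.464985 − 0.762177 = 0.702808
N(d₁) = 0.928538,  N(d₂) = 0.758912,  e^(−rT) = 0.981607
E₀ = V₀·N(d₁) − D·e^(−rT)·N(d₂)
   = 455.9962·0.928538 − 203.3498·0.981607·0.758912 = 271.923340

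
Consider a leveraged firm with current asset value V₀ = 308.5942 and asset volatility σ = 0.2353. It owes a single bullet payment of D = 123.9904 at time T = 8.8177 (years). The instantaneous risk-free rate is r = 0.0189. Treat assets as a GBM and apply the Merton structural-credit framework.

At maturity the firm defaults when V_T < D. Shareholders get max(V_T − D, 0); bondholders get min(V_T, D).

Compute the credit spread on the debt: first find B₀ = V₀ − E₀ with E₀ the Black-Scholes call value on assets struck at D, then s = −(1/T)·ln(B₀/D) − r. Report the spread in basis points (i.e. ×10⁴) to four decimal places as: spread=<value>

d₁ = [ln(V₀/D) + (r + σ²/2)T] / (σ√T)
   = [ln(308.5942/123.9904) + (0.0189 + 0.5·0.2353²)·8.8177] / (0.2353·√8.8177)
   = [0.911823 + 0.410755] / 0.698714 = 1.892874
d₂ = d₁ − σ√T = 1.892874 − 0.698714 = 1.194160
N(d₁) = 0.970813,  N(d₂) = 0.883792,  e^(−rT) = 0.846492
E₀ = V₀·N(d₁) − D·e^(−rT)·N(d₂)
   = 308.5942·0.970813 − 123.9904·0.846492·0.883792 = 206.827085
B₀ = V₀ − E₀ = 308.5942 − 206.827085 = 101.767115
spread = −(1/T)·ln(B₀/D) − r = −(1/8.8177)·ln(101.767115/123.9904) − 0.0189 = 0.00350007
in basis points: 0.00350007 × 10⁴ = 35.0007 bp

spread=35.0007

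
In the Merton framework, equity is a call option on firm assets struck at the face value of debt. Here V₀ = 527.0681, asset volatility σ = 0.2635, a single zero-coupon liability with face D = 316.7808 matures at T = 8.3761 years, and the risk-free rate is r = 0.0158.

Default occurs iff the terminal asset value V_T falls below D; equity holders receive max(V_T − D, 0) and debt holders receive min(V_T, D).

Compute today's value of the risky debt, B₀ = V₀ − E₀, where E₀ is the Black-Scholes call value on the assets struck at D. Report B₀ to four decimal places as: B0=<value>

d₁ = [ln(V₀/D) + (r + σ²/2)T] / (σ√T)
   = [ln(527.0681/316.7808) + (0.0158 + 0.5·0.2635²)·8.3761] / (0.2635·√8.3761)
   = [0.509120 + 0.423128] / 0.762608 = 1.222446
d₂ = d₁ − σ√T = 1.222446 − 0.762608 = 0.459838
N(d₁) = 0.889231,  N(d₂) = 0.677184,  e^(−rT) = 0.876041
E₀ = V₀·N(d₁) − D·e^(−rT)·N(d₂)
   = 527.0681·0.889231 − 316.7808·0.876041·0.677184 = 280.757787
B₀ = V₀ − E₀ = 527.0681 − 280.757787 = 246.310313

B0=246.3103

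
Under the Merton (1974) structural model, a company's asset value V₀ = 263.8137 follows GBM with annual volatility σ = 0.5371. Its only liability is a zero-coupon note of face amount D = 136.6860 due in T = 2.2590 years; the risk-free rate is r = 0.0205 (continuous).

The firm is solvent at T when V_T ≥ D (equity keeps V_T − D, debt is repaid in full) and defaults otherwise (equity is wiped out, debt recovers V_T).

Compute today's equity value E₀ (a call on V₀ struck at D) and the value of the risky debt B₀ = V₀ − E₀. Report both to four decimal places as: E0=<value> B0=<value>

E0=148.3855 B0=115.4282

d₁ = [ln(V₀/D) + (r + σ²/2)T] / (σ√T)
   = [ln(263.8137/136.6860) + (0.0205 + 0.5·0.5371²)·2.2590] / (0.5371·√2.2590)
   = [0.657557 + 0.372144] / 0.807260 = 1.275550
d₂ = d₁ − σ√T = 1.275550 − 0.807260 = 0.468291
N(d₁) = 0.898943,  N(d₂) = 0.680212,  e^(−rT) = 0.954746
E₀ = V₀·N(d₁) − D·e^(−rT)·N(d₂)
   = 263.8137·0.898943 − 136.6860·0.954746·0.680212 = 148.385474
B₀ = V₀ − E₀ = 263.8137 − 148.385474 = 115.428226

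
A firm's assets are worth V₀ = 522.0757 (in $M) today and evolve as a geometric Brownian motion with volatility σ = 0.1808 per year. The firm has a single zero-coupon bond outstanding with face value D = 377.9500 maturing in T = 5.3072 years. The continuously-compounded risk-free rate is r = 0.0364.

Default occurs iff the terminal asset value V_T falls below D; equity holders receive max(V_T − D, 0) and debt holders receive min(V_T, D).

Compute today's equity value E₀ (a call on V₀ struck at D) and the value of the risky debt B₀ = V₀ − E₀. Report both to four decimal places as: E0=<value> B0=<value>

E0=219.0797 B0=302.9960

d₁ = [ln(V₀/D) + (r + σ²/2)T] / (σ√T)
   = [ln(522.0757/377.9500) + (0.0364 + 0.5·0.1808²)·5.3072] / (0.1808·√5.3072)
   = [0.323051 + 0.279925] / 0.416515 = 1.447666
d₂ = d₁ − σ√T = 1.447666 − 0.416515 = 1.031151
N(d₁) = 0.926145,  N(d₂) = 0.848765,  e^(−rT) = 0.824332
E₀ = V₀·N(d₁) − D·e^(−rT)·N(d₂)
   = 522.0757·0.926145 − 377.9500·0.824332·0.848765 = 219.079688
B₀ = V₀ − E₀ = 522.0757 − 219.079688 = 302.996012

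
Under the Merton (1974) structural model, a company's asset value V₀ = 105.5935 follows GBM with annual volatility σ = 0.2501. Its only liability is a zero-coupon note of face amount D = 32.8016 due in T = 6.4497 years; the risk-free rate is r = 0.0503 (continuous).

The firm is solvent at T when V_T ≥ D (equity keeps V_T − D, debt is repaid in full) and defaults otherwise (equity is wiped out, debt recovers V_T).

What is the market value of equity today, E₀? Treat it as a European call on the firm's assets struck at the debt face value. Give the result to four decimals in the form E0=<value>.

d₁ = [ln(V₀/D) + (r + σ²/2)T] / (σ√T)
   = [ln(105.5935/32.8016) + (0.0503 + 0.5·0.2501²)·6.4497] / (0.2501·√6.4497)
   = [1.169120 + 0.526134] / 0.635160 = 2.669017
d₂ = d₁ − σ√T = 2.669017 − 0.635160 = 2.033856
N(d₁) = 0.996196,  N(d₂) = 0.979017,  e^(−rT) = 0.722947
E₀ = V₀·N(d₁) − D·e^(−rT)·N(d₂)
   = 105.5935·0.996196 − 32.8016·0.722947·0.979017 = 81.975638

E0=81.9756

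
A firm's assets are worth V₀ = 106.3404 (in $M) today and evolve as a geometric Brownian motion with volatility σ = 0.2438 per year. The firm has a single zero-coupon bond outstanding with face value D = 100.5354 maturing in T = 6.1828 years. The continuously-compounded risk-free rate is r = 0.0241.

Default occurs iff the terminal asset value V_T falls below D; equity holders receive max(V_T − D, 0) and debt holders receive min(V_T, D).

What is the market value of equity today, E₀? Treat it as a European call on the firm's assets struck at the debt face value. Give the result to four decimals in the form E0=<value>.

E0=34.1003

d₁ = [ln(V₀/D) + (r + σ²/2)T] / (σ√T)
   = [ln(106.3404/100.5354) + (0.0241 + 0.5·0.2438²)·6.1828] / (0.2438·√6.1828)
   = [0.056135 + 0.332753] / 0.606214 = 0.641504
d₂ = d₁ − σ√T = 0.641504 − 0.606214 = 0.035289
N(d₁) = 0.739402,  N(d₂) = 0.514075,  e^(−rT) = 0.861564
E₀ = V₀·N(d₁) − D·e^(−rT)·N(d₂)
   = 106.3404·0.739402 − 100.5354·0.861564·0.514075 = 34.100289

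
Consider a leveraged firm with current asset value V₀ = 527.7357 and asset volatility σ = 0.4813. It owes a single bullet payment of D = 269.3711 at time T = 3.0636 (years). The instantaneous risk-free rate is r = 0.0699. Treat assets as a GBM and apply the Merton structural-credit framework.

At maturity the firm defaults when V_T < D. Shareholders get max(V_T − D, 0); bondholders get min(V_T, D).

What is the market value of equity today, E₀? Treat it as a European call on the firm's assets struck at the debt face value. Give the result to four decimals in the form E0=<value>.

d₁ = [ln(V₀/D) + (r + σ²/2)T] / (σ√T)
   = [ln(527.7357/269.3711) + (0.0699 + 0.5·0.4813²)·3.0636] / (0.4813·√3.0636)
   = [0.672506 + 0.568987] / 0.842426 = 1.473710
d₂ = d₁ − σ√T = 1.473710 − 0.842426 = 0.631284
N(d₁) = 0.929720,  N(d₂) = 0.736073,  e^(−rT) = 0.807231
E₀ = V₀·N(d₁) − D·e^(−rT)·N(d₂)
   = 527.7357·0.929720 − 269.3711·0.807231·0.736073 = 330.591490

E0=330.5915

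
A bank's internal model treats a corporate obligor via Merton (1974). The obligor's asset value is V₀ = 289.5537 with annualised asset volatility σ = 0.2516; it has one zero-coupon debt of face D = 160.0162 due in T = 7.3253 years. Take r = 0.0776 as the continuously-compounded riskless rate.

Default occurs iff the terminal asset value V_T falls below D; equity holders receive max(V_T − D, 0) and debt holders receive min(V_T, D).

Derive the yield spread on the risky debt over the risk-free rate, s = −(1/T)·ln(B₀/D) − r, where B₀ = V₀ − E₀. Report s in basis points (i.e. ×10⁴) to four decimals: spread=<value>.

d₁ = [ln(V₀/D) + (r + σ²/2)T] / (σ√T)
   = [ln(289.5537/160.0162) + (0.0776 + 0.5·0.2516²)·7.3253] / (0.2516·√7.3253)
   = [0.593066 + 0.800298] / 0.680963 = 2.046168
d₂ = d₁ − σ√T = 2.046168 − 0.680963 = 1.365205
N(d₁) = 0.979630,  N(d₂) = 0.913906,  e^(−rT) = 0.566406
E₀ = V₀·N(d₁) − D·e^(−rT)·N(d₂)
   = 289.5537·0.979630 − 160.0162·0.566406·0.913906 = 200.824386
B₀ = V₀ − E₀ = 289.5537 − 200.824386 = 88.729314
spread = −(1/T)·ln(B₀/D) − r = −(1/7.3253)·ln(88.729314/160.0162) − 0.0776 = 0.00289974
in basis points: 0.00289974 × 10⁴ = 28.9974 bp

spread=28.9974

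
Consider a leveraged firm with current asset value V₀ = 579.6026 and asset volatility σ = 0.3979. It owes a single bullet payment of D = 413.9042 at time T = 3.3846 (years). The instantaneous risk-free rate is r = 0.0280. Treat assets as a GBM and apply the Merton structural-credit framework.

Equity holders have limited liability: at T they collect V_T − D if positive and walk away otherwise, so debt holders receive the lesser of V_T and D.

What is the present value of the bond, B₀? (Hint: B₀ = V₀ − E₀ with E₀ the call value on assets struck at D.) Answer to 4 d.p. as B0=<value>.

d₁ = [ln(V₀/D) + (r + σ²/2)T] / (σ√T)
   = [ln(579.6026/413.9042) + (0.0280 + 0.5·0.3979²)·3.3846] / (0.3979·√3.3846)
   = [0.336708 + 0.362701] / 0.732028 = 0.955441
d₂ = d₁ − σ√T = 0.955441 − 0.732028 = 0.223413
N(d₁) = 0.830323,  N(d₂) = 0.588393,  e^(−rT) = 0.909583
E₀ = V₀·N(d₁) − D·e^(−rT)·N(d₂)
   = 579.6026·0.830323 − 413.9042·0.909583·0.588393 = 259.738777
B₀ = V₀ − E₀ = 579.6026 − 259.738777 = 319.863823

B0=319.8638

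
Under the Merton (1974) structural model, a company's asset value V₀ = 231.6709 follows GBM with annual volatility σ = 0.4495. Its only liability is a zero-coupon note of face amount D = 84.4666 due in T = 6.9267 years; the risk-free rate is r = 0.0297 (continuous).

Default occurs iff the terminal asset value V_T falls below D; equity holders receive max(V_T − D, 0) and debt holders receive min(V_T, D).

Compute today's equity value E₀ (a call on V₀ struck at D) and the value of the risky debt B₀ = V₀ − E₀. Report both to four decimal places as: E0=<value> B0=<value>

d₁ = [ln(V₀/D) + (r + σ²/2)T] / (σ√T)
   = [ln(231.6709/84.4666) + (0.0297 + 0.5·0.4495²)·6.9267] / (0.4495·√6.9267)
   = [1.008962 + 0.905494] / 1.183022 = 1.618275
d₂ = d₁ − σ√T = 1.618275 − 1.183022 = 0.435253
N(d₁) = 0.947198,  N(d₂) = 0.668311,  e^(−rT) = 0.814059
E₀ = V₀·N(d₁) − D·e^(−rT)·N(d₂)
   = 231.6709·0.947198 − 84.4666·0.814059·0.668311 = 173.484750
B₀ = V₀ − E₀ = 231.6709 − 173.484750 = 58.186150

E0=173.4847 B0=58.1862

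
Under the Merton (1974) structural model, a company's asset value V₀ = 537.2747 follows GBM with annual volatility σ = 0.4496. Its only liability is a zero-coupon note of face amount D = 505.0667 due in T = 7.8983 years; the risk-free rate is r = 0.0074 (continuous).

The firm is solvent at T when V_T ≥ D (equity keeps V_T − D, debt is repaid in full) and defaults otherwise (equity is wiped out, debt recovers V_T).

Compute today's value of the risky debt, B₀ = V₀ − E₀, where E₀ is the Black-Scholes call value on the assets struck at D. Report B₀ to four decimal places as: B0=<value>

d₁ = [ln(V₀/D) + (r + σ²/2)T] / (σ√T)
   = [ln(537.2747/505.0667) + (0.0074 + 0.5·0.4496²)·7.8983] / (0.4496·√7.8983)
   = [0.061819 + 0.856729] / 1.263552 = 0.726957
d₂ = d₁ − σ√T = 0.726957 − 1.263552 = -0.536595
N(d₁) = 0.766374,  N(d₂) = 0.295774,  e^(−rT) = 0.943228
E₀ = V₀·N(d₁) − D·e^(−rT)·N(d₂)
   = 537.2747·0.766374 − 505.0667·0.943228·0.295774 = 270.848768
B₀ = V₀ − E₀ = 537.2747 − 270.848768 = 266.425932

B0=266.4259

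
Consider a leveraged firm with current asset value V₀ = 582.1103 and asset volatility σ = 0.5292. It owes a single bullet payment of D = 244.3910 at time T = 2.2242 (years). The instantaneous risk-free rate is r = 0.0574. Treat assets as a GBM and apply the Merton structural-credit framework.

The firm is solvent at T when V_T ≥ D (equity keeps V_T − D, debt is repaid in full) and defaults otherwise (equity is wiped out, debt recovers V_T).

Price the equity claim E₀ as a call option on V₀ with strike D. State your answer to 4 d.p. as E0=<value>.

E0=380.0903

d₁ = [ln(V₀/D) + (r + σ²/2)T] / (σ√T)
   = [ln(582.1103/244.3910) + (0.0574 + 0.5·0.5292²)·2.2242] / (0.5292·√2.2242)
   = [0.867891 + 0.439116] / 0.789236 = 1.656040
d₂ = d₁ − σ√T = 1.656040 − 0.789236 = 0.866804
N(d₁) = 0.951143,  N(d₂) = 0.806975,  e^(−rT) = 0.880145
E₀ = V₀·N(d₁) − D·e^(−rT)·N(d₂)
   = 582.1103·0.951143 − 244.3910·0.880145·0.806975 = 380.090290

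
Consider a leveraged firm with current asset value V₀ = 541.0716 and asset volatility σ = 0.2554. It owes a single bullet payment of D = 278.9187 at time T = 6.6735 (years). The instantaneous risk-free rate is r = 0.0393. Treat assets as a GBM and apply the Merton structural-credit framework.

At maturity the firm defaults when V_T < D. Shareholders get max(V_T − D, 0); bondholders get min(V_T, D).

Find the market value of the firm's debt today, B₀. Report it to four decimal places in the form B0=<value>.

d₁ = [ln(V₀/D) + (r + σ²/2)T] / (σ√T)
   = [ln(541.0716/278.9187) + (0.0393 + 0.5·0.2554²)·6.6735] / (0.2554·√6.6735)
   = [0.662631 + 0.479922] / 0.659778 = 1.731724
d₂ = d₁ − σ√T = 1.731724 − 0.659778 = 1.071946
N(d₁) = 0.958339,  N(d₂) = 0.858128,  e^(−rT) = 0.769304
E₀ = V₀·N(d₁) − D·e^(−rT)·N(d₂)
   = 541.0716·0.958339 − 278.9187·0.769304·0.858128 = 334.398418
B₀ = V₀ − E₀ = 541.0716 − 334.398418 = 206.673182

B0=206.6732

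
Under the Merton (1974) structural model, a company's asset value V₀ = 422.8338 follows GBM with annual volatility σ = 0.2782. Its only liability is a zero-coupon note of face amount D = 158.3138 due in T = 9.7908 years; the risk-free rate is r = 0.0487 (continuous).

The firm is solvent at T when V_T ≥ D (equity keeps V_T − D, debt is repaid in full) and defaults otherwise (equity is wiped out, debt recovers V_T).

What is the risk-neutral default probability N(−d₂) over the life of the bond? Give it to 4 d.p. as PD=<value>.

PD=0.1073

d₁ = [ln(V₀/D) + (r + σ²/2)T] / (σ√T)
   = [ln(422.8338/158.3138) + (0.0487 + 0.5·0.2782²)·9.7908] / (0.2782·√9.7908)
   = [0.982400 + 0.855693] / 0.870495 = 2.111549
d₂ = d₁ − σ√T = 2.111549 − 0.870495 = 1.241054
risk-neutral PD = N(−d₂) = N(-1.241054) = 0.107293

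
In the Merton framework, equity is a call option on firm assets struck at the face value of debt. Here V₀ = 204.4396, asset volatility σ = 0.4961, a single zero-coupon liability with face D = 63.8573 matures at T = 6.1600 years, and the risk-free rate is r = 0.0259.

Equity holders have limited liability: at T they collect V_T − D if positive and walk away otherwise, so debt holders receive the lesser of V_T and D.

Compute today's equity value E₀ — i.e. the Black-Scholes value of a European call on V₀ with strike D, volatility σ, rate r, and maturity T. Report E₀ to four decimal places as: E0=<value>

d₁ = [ln(V₀/D) + (r + σ²/2)T] / (σ√T)
   = [ln(204.4396/63.8573) + (0.0259 + 0.5·0.4961²)·6.1600] / (0.4961·√6.1600)
   = [1.163622 + 0.917579] / 1.231288 = 1.690263
d₂ = d₁ − σ√T = 1.690263 − 1.231288 = 0.458975
N(d₁) = 0.954511,  N(d₂) = 0.676874,  e^(−rT) = 0.852532
E₀ = V₀·N(d₁) − D·e^(−rT)·N(d₂)
   = 204.4396·0.954511 − 63.8573·0.852532·0.676874 = 158.290577

E0=158.2906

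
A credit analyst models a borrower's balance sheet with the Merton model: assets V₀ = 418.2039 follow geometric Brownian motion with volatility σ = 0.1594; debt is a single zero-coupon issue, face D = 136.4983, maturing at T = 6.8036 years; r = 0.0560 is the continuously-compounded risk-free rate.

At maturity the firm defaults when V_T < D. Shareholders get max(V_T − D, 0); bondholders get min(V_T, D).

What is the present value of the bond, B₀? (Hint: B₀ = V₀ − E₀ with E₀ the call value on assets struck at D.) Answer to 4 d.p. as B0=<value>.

d₁ = [ln(V₀/D) + (r + σ²/2)T] / (σ√T)
   = [ln(418.2039/136.4983) + (0.0560 + 0.5·0.1594²)·6.8036] / (0.1594·√6.8036)
   = [1.119657 + 0.467436] / 0.415774 = 3.817197
d₂ = d₁ − σ√T = 3.817197 − 0.415774 = 3.401423
N(d₁) = 0.999933,  N(d₂) = 0.999665,  e^(−rT) = 0.683177
E₀ = V₀·N(d₁) − D·e^(−rT)·N(d₂)
   = 418.2039·0.999933 − 136.4983·0.683177·0.999665 = 324.954461
B₀ = V₀ − E₀ = 418.2039 − 324.954461 = 93.249439

B0=93.2494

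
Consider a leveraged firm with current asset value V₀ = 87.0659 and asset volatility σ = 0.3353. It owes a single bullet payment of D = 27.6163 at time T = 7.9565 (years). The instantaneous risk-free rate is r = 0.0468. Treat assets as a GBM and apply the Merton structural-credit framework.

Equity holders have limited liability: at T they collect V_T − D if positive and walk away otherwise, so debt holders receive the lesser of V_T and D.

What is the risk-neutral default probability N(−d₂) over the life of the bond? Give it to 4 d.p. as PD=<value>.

PD=0.1282

d₁ = [ln(V₀/D) + (r + σ²/2)T] / (σ√T)
   = [ln(87.0659/27.6163) + (0.0468 + 0.5·0.3353²)·7.9565] / (0.3353·√7.9565)
   = [1.148259 + 0.819623] / 0.945790 = 2.080676
d₂ = d₁ − σ√T = 2.080676 − 0.945790 = 1.134887
risk-neutral PD = N(−d₂) = N(-1.134887) = 0.128211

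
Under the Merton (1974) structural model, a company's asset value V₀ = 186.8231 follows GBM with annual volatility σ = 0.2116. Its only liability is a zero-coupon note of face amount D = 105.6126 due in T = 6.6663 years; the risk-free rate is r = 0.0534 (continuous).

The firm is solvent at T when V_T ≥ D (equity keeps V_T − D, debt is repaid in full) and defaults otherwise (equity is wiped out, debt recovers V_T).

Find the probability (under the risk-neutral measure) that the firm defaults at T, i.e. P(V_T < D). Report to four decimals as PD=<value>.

d₁ = [ln(V₀/D) + (r + σ²/2)T] / (σ√T)
   = [ln(186.8231/105.6126) + (0.0534 + 0.5·0.2116²)·6.6663] / (0.2116·√6.6663)
   = [0.570384 + 0.505221] / 0.546334 = 1.968769
d₂ = d₁ − σ√T = 1.968769 − 0.546334 = 1.422435
risk-neutral PD = N(−d₂) = N(-1.422435) = 0.077450

PD=0.0774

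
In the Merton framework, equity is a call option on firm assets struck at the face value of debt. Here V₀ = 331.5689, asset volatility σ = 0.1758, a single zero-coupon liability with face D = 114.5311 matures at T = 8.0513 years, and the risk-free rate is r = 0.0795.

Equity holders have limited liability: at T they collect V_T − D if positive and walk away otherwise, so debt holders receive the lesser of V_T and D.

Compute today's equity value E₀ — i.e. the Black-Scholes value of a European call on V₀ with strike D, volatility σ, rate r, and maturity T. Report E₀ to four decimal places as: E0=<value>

d₁ = [ln(V₀/D) + (r + σ²/2)T] / (σ√T)
   = [ln(331.5689/114.5311) + (0.0795 + 0.5·0.1758²)·8.0513] / (0.1758·√8.0513)
   = [1.062989 + 0.764494] / 0.498829 = 3.663544
d₂ = d₁ − σ√T = 3.663544 − 0.498829 = 3.164715
N(d₁) = 0.999876,  N(d₂) = 0.999224,  e^(−rT) = 0.527251
E₀ = V₀·N(d₁) − D·e^(−rT)·N(d₂)
   = 331.5689·0.999876 − 114.5311·0.527251·0.999224 = 271.187882

E0=271.1879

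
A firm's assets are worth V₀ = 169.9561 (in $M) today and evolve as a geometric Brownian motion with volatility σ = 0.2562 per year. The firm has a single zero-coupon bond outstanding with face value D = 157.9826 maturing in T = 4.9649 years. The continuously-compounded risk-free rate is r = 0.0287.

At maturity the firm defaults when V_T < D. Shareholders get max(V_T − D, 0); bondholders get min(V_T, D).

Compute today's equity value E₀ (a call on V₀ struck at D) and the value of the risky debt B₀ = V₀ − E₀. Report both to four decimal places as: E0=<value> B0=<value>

E0=53.3148 B0=116.6413

d₁ = [ln(V₀/D) + (r + σ²/2)T] / (σ√T)
   = [ln(169.9561/157.9826) + (0.0287 + 0.5·0.2562²)·4.9649] / (0.2562·√4.9649)
   = [0.073055 + 0.305437] / 0.570866 = 0.663014
d₂ = d₁ − σ√T = 0.663014 − 0.570866 = 0.092147
N(d₁) = 0.746339,  N(d₂) = 0.536709,  e^(−rT) = 0.867194
E₀ = V₀·N(d₁) − D·e^(−rT)·N(d₂)
   = 169.9561·0.746339 − 157.9826·0.867194·0.536709 = 53.314842
B₀ = V₀ − E₀ = 169.9561 − 53.314842 = 116.641258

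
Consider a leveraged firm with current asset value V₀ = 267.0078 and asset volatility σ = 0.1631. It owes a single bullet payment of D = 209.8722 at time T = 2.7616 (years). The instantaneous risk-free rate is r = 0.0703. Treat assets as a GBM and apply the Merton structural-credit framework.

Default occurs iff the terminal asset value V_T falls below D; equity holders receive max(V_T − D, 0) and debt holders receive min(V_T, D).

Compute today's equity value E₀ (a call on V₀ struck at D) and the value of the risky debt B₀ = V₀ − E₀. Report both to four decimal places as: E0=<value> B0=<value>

E0=95.4987 B0=171.5091

d₁ = [ln(V₀/D) + (r + σ²/2)T] / (σ√T)
   = [ln(267.0078/209.8722) + (0.0703 + 0.5·0.1631²)·2.7616] / (0.1631·√2.7616)
   = [0.240779 + 0.230872] / 0.271041 = 1.740149
d₂ = d₁ − σ√T = 1.740149 − 0.271041 = 1.469109
N(d₁) = 0.959084,  N(d₂) = 0.929098,  e^(−rT) = 0.823542
E₀ = V₀·N(d₁) − D·e^(−rT)·N(d₂)
   = 267.0078·0.959084 − 209.8722·0.823542·0.929098 = 95.498731
B₀ = V₀ − E₀ = 267.0078 − 95.498731 = 171.509069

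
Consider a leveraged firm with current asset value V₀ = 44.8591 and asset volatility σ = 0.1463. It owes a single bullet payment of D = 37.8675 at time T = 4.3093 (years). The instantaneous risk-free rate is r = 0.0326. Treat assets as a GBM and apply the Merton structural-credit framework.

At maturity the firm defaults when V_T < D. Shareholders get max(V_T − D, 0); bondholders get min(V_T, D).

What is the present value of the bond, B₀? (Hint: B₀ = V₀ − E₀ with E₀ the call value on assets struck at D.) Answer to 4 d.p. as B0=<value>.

B0=31.9765

d₁ = [ln(V₀/D) + (r + σ²/2)T] / (σ√T)
   = [ln(44.8591/37.8675) + (0.0326 + 0.5·0.1463²)·4.3093] / (0.1463·√4.3093)
   = [0.169433 + 0.186601] / 0.303702 = 1.172313
d₂ = d₁ − σ√T = 1.172313 − 0.303702 = 0.868611
N(d₁) = 0.879464,  N(d₂) = 0.807470,  e^(−rT) = 0.868938
E₀ = V₀·N(d₁) − D·e^(−rT)·N(d₂)
   = 44.8591·0.879464 − 37.8675·0.868938·0.807470 = 12.882563
B₀ = V₀ − E₀ = 44.8591 − 12.882563 = 31.976537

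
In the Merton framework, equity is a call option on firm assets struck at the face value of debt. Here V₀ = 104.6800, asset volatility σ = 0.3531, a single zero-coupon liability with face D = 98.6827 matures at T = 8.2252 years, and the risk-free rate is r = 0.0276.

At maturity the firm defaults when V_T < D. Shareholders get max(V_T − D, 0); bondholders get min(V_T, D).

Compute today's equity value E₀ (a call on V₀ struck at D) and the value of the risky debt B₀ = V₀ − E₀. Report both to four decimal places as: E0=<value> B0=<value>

d₁ = [ln(V₀/D) + (r + σ²/2)T] / (σ√T)
   = [ln(104.6800/98.6827) + (0.0276 + 0.5·0.3531²)·8.2252] / (0.3531·√8.2252)
   = [0.058998 + 0.739773] / 1.012677 = 0.788772
d₂ = d₁ − σ√T = 0.788772 − 1.012677 = -0.223905
N(d₁) = 0.784877,  N(d₂) = 0.411416,  e^(−rT) = 0.796908
E₀ = V₀·N(d₁) − D·e^(−rT)·N(d₂)
   = 104.6800·0.784877 − 98.6827·0.796908·0.411416 = 49.806797
B₀ = V₀ − E₀ = 104.6800 − 49.806797 = 54.873203

E0=49.8068 B0=54.8732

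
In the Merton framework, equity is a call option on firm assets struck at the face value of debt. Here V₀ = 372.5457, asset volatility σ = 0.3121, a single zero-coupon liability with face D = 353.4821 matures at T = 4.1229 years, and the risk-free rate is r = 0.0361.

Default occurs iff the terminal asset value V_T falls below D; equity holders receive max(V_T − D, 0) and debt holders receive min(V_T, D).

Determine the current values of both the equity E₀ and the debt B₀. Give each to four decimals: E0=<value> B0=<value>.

d₁ = [ln(V₀/D) + (r + σ²/2)T] / (σ√T)
   = [ln(372.5457/353.4821) + (0.0361 + 0.5·0.3121²)·4.1229] / (0.3121·√4.1229)
   = [0.052527 + 0.349635] / 0.633717 = 0.634608
d₂ = d₁ − σ√T = 0.634608 − 0.633717 = 0.000892
N(d₁) = 0.737158,  N(d₂) = 0.500356,  e^(−rT) = 0.861710
E₀ = V₀·N(d₁) − D·e^(−rT)·N(d₂)
   = 372.5457·0.737158 − 353.4821·0.861710·0.500356 = 122.217217
B₀ = V₀ − E₀ = 372.5457 − 122.217217 = 250.328483

E0=122.2172 B0=250.3285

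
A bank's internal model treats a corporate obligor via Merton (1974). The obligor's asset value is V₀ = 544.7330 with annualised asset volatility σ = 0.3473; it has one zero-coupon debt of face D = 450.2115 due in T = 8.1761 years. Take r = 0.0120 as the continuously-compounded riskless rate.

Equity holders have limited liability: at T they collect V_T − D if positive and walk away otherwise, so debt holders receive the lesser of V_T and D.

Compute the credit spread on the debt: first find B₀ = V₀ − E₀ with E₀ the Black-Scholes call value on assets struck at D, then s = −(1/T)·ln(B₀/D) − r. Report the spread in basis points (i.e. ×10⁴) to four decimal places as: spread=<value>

spread=425.4877

d₁ = [ln(V₀/D) + (r + σ²/2)T] / (σ√T)
   = [ln(544.7330/450.2115) + (0.0120 + 0.5·0.3473²)·8.1761] / (0.3473·√8.1761)
   = [0.190578 + 0.591203] / 0.993065 = 0.787240
d₂ = d₁ − σ√T = 0.787240 − 0.993065 = -0.205825
N(d₁) = 0.784429,  N(d₂) = 0.418464,  e^(−rT) = 0.906546
E₀ = V₀·N(d₁) − D·e^(−rT)·N(d₂)
   = 544.7330·0.784429 − 450.2115·0.906546·0.418464 = 256.513808
B₀ = V₀ − E₀ = 544.7330 − 256.513808 = 288.219192
spread = −(1/T)·ln(B₀/D) − r = −(1/8.1761)·ln(288.219192/450.2115) − 0.0120 = 0.04254877
in basis points: 0.04254877 × 10⁴ = 425.4877 bp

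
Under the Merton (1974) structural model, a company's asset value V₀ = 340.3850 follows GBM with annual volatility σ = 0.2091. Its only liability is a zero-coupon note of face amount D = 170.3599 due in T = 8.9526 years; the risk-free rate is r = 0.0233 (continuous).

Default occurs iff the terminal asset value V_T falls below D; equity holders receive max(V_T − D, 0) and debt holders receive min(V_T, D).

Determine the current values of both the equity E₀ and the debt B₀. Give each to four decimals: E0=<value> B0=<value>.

E0=206.5011 B0=133.8839

d₁ = [ln(V₀/D) + (r + σ²/2)T] / (σ√T)
   = [ln(340.3850/170.3599) + (0.0233 + 0.5·0.2091²)·8.9526] / (0.2091·√8.9526)
   = [0.692164 + 0.404312] / 0.625646 = 1.752550
d₂ = d₁ − σ√T = 1.752550 − 0.625646 = 1.126905
N(d₁) = 0.960160,  N(d₂) = 0.870109,  e^(−rT) = 0.811723
E₀ = V₀·N(d₁) − D·e^(−rT)·N(d₂)
   = 340.3850·0.960160 − 170.3599·0.811723·0.870109 = 206.501124
B₀ = V₀ − E₀ = 340.3850 − 206.501124 = 133.883876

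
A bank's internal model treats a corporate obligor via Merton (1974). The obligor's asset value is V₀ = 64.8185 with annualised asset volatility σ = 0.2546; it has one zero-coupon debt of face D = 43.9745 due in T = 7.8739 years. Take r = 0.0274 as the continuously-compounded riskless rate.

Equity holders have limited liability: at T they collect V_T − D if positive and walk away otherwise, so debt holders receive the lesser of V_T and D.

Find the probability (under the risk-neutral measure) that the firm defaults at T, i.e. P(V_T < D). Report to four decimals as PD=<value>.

d₁ = [ln(V₀/D) + (r + σ²/2)T] / (σ√T)
   = [ln(64.8185/43.9745) + (0.0274 + 0.5·0.2546²)·7.8739] / (0.2546·√7.8739)
   = [0.387981 + 0.470943] / 0.714420 = 1.202268
d₂ = d₁ − σ√T = 1.202268 − 0.714420 = 0.487848
risk-neutral PD = N(−d₂) = N(-0.487848) = 0.312829

PD=0.3128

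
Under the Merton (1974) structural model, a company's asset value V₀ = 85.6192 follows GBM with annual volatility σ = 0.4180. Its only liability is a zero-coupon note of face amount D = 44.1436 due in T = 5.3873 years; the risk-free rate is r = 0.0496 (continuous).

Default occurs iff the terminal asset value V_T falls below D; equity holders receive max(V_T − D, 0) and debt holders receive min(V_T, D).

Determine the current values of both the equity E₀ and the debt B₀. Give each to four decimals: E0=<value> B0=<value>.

E0=56.1993 B0=29.4199

d₁ = [ln(V₀/D) + (r + σ²/2)T] / (σ√T)
   = [ln(85.6192/44.1436) + (0.0496 + 0.5·0.4180²)·5.3873] / (0.4180·√5.3873)
   = [0.662462 + 0.737855] / 0.970201 = 1.443326
d₂ = d₁ − σ√T = 1.443326 − 0.970201 = 0.473125
N(d₁) = 0.925536,  N(d₂) = 0.681938,  e^(−rT) = 0.765512
E₀ = V₀·N(d₁) − D·e^(−rT)·N(d₂)
   = 85.6192·0.925536 − 44.1436·0.765512·0.681938 = 56.199261
B₀ = V₀ − E₀ = 85.6192 − 56.199261 = 29.419939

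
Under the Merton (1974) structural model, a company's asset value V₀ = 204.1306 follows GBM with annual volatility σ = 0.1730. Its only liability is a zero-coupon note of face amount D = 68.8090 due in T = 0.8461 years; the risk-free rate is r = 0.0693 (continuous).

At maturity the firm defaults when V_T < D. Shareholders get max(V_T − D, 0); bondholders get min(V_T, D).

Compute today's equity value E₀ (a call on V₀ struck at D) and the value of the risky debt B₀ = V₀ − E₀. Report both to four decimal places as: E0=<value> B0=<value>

E0=139.2402 B0=64.8904

d₁ = [ln(V₀/D) + (r + σ²/2)T] / (σ√T)
   = [ln(204.1306/68.8090) + (0.0693 + 0.5·0.1730²)·0.8461] / (0.1730·√0.8461)
   = [1.087425 + 0.071296] / 0.159132 = 7.281522
d₂ = d₁ − σ√T = 7.281522 − 0.159132 = 7.122390
N(d₁) = 1.000000,  N(d₂) = 1.000000,  e^(−rT) = 0.943051
E₀ = V₀·N(d₁) − D·e^(−rT)·N(d₂)
   = 204.1306·1.000000 − 68.8090·0.943051·1.000000 = 139.240192
B₀ = V₀ − E₀ = 204.1306 − 139.240192 = 64.890408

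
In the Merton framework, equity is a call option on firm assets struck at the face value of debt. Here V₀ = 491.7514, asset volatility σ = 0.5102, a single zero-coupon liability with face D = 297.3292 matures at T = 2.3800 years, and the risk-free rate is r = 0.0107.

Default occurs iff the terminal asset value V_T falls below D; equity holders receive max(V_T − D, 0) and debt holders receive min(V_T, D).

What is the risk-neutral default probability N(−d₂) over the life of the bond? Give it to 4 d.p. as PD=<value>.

PD=0.3905

d₁ = [ln(V₀/D) + (r + σ²/2)T] / (σ√T)
   = [ln(491.7514/297.3292) + (0.0107 + 0.5·0.5102²)·2.3800] / (0.5102·√2.3800)
   = [0.503133 + 0.335228] / 0.787098 = 1.065129
d₂ = d₁ − σ√T = 1.065129 − 0.787098 = 0.278031
risk-neutral PD = N(−d₂) = N(-0.278031) = 0.390494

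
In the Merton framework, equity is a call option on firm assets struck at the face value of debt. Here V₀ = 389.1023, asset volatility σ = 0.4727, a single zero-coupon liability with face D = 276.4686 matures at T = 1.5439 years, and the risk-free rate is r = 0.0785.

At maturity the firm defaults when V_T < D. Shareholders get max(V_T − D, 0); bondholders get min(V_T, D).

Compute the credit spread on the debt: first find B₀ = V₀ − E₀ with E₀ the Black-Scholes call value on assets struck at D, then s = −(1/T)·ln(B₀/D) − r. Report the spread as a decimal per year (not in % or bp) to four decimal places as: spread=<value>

spread=0.0601

d₁ = [ln(V₀/D) + (r + σ²/2)T] / (σ√T)
   = [ln(389.1023/276.4686) + (0.0785 + 0.5·0.4727²)·1.5439] / (0.4727·√1.5439)
   = [0.341745 + 0.293685] / 0.587348 = 1.081863
d₂ = d₁ − σ√T = 1.081863 − 0.587348 = 0.494516
N(d₁) = 0.860343,  N(d₂) = 0.689529,  e^(−rT) = 0.885860
E₀ = V₀·N(d₁) − D·e^(−rT)·N(d₂)
   = 389.1023·0.860343 − 276.4686·0.885860·0.689529 = 165.887295
B₀ = V₀ − E₀ = 389.1023 − 165.887295 = 223.215005
spread = −(1/T)·ln(B₀/D) − r = −(1/1.5439)·ln(223.215005/276.4686) − 0.0785 = 0.06008527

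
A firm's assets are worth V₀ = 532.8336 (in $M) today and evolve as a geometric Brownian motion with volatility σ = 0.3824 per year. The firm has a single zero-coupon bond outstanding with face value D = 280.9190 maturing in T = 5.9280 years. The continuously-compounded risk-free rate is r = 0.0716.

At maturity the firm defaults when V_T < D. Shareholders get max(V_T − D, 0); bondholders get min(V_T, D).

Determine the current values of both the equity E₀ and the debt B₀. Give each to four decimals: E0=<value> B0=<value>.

d₁ = [ln(V₀/D) + (r + σ²/2)T] / (σ√T)
   = [ln(532.8336/280.9190) + (0.0716 + 0.5·0.3824²)·5.9280] / (0.3824·√5.9280)
   = [0.640143 + 0.857870] / 0.931048 = 1.608953
d₂ = d₁ − σ√T = 1.608953 − 0.931048 = 0.677906
N(d₁) = 0.946187,  N(d₂) = 0.751084,  e^(−rT) = 0.654133
E₀ = V₀·N(d₁) − D·e^(−rT)·N(d₂)
   = 532.8336·0.946187 − 280.9190·0.654133·0.751084 = 366.142087
B₀ = V₀ − E₀ = 532.8336 − 366.142087 = 166.691513

E0=366.1421 B0=166.6915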